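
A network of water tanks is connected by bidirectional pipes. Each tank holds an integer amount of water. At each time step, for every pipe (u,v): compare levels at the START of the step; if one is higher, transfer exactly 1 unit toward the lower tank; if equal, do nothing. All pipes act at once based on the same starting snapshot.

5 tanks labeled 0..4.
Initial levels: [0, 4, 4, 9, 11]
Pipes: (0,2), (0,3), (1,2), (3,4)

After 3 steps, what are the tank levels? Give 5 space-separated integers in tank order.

Answer: 4 3 4 8 9

Derivation:
Step 1: flows [2->0,3->0,1=2,4->3] -> levels [2 4 3 9 10]
Step 2: flows [2->0,3->0,1->2,4->3] -> levels [4 3 3 9 9]
Step 3: flows [0->2,3->0,1=2,3=4] -> levels [4 3 4 8 9]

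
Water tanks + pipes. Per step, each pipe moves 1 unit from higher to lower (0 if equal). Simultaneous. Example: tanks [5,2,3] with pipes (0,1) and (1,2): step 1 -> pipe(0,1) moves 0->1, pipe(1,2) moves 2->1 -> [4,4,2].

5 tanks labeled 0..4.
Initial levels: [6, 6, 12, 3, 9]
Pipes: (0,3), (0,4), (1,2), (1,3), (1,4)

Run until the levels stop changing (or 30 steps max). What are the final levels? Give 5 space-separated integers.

Step 1: flows [0->3,4->0,2->1,1->3,4->1] -> levels [6 7 11 5 7]
Step 2: flows [0->3,4->0,2->1,1->3,1=4] -> levels [6 7 10 7 6]
Step 3: flows [3->0,0=4,2->1,1=3,1->4] -> levels [7 7 9 6 7]
Step 4: flows [0->3,0=4,2->1,1->3,1=4] -> levels [6 7 8 8 7]
Step 5: flows [3->0,4->0,2->1,3->1,1=4] -> levels [8 9 7 6 6]
Step 6: flows [0->3,0->4,1->2,1->3,1->4] -> levels [6 6 8 8 8]
Step 7: flows [3->0,4->0,2->1,3->1,4->1] -> levels [8 9 7 6 6]
  -> period-2 cycle: step 7 state = step 5 state; never stabilizes
  -> state at step 30: (30-5) mod 2 = 1, same as step 6 -> [6 6 8 8 8]

Answer: 6 6 8 8 8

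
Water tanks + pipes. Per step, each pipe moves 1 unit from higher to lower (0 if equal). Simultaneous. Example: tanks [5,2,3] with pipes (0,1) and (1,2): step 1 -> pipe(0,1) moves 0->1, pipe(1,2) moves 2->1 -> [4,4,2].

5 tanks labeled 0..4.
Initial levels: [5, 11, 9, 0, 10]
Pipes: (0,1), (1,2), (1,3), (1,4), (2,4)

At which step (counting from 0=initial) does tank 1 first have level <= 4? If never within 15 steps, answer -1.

Answer: -1

Derivation:
Step 1: flows [1->0,1->2,1->3,1->4,4->2] -> levels [6 7 11 1 10]
Step 2: flows [1->0,2->1,1->3,4->1,2->4] -> levels [7 7 9 2 10]
Step 3: flows [0=1,2->1,1->3,4->1,4->2] -> levels [7 8 9 3 8]
Step 4: flows [1->0,2->1,1->3,1=4,2->4] -> levels [8 7 7 4 9]
Step 5: flows [0->1,1=2,1->3,4->1,4->2] -> levels [7 8 8 5 7]
Step 6: flows [1->0,1=2,1->3,1->4,2->4] -> levels [8 5 7 6 9]
Step 7: flows [0->1,2->1,3->1,4->1,4->2] -> levels [7 9 7 5 7]
Step 8: flows [1->0,1->2,1->3,1->4,2=4] -> levels [8 5 8 6 8]
Step 9: flows [0->1,2->1,3->1,4->1,2=4] -> levels [7 9 7 5 7]
  -> period-2 cycle (repeats step 7); tank 1 never drops to <=4
Tank 1 never reaches <=4 within 15 steps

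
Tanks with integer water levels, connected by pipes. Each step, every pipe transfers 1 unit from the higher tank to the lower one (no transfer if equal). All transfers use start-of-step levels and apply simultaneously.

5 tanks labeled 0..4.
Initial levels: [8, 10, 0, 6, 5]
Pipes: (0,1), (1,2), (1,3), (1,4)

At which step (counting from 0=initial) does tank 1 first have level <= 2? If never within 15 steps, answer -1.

Answer: -1

Derivation:
Step 1: flows [1->0,1->2,1->3,1->4] -> levels [9 6 1 7 6]
Step 2: flows [0->1,1->2,3->1,1=4] -> levels [8 7 2 6 6]
Step 3: flows [0->1,1->2,1->3,1->4] -> levels [7 5 3 7 7]
Step 4: flows [0->1,1->2,3->1,4->1] -> levels [6 7 4 6 6]
Step 5: flows [1->0,1->2,1->3,1->4] -> levels [7 3 5 7 7]
Step 6: flows [0->1,2->1,3->1,4->1] -> levels [6 7 4 6 6]
  -> period-2 cycle (repeats step 4); tank 1 never drops to <=2
Tank 1 never reaches <=2 within 15 steps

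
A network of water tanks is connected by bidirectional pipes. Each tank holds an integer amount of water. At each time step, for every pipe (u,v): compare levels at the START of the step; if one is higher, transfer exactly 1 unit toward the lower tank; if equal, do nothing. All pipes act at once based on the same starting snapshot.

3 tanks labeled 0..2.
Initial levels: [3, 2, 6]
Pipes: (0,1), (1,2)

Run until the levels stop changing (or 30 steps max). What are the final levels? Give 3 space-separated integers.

Step 1: flows [0->1,2->1] -> levels [2 4 5]
Step 2: flows [1->0,2->1] -> levels [3 4 4]
Step 3: flows [1->0,1=2] -> levels [4 3 4]
Step 4: flows [0->1,2->1] -> levels [3 5 3]
Step 5: flows [1->0,1->2] -> levels [4 3 4]
  -> period-2 cycle: step 5 state = step 3 state; never stabilizes
  -> state at step 30: (30-3) mod 2 = 1, same as step 4 -> [3 5 3]

Answer: 3 5 3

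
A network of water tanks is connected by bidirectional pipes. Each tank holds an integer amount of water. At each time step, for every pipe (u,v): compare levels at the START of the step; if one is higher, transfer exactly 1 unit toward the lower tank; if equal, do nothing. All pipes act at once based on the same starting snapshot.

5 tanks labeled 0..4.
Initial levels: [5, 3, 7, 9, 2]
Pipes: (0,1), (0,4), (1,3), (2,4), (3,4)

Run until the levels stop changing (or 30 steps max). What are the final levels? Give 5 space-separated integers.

Step 1: flows [0->1,0->4,3->1,2->4,3->4] -> levels [3 5 6 7 5]
Step 2: flows [1->0,4->0,3->1,2->4,3->4] -> levels [5 5 5 5 6]
Step 3: flows [0=1,4->0,1=3,4->2,4->3] -> levels [6 5 6 6 3]
Step 4: flows [0->1,0->4,3->1,2->4,3->4] -> levels [4 7 5 4 6]
Step 5: flows [1->0,4->0,1->3,4->2,4->3] -> levels [6 5 6 6 3]
  -> period-2 cycle: step 5 state = step 3 state; never stabilizes
  -> state at step 30: (30-3) mod 2 = 1, same as step 4 -> [4 7 5 4 6]

Answer: 4 7 5 4 6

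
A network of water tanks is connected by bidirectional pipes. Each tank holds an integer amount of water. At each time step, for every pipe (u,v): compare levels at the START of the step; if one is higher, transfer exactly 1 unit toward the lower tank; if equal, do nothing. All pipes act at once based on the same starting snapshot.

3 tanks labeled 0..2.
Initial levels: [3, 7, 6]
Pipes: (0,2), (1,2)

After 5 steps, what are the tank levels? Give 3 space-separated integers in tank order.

Answer: 5 5 6

Derivation:
Step 1: flows [2->0,1->2] -> levels [4 6 6]
Step 2: flows [2->0,1=2] -> levels [5 6 5]
Step 3: flows [0=2,1->2] -> levels [5 5 6]
Step 4: flows [2->0,2->1] -> levels [6 6 4]
Step 5: flows [0->2,1->2] -> levels [5 5 6]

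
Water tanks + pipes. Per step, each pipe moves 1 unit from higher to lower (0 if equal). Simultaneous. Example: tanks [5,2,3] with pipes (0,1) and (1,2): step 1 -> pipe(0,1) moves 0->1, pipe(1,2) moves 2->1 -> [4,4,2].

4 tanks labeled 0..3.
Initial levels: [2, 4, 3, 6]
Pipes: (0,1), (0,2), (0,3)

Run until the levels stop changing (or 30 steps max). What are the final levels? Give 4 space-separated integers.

Step 1: flows [1->0,2->0,3->0] -> levels [5 3 2 5]
Step 2: flows [0->1,0->2,0=3] -> levels [3 4 3 5]
Step 3: flows [1->0,0=2,3->0] -> levels [5 3 3 4]
Step 4: flows [0->1,0->2,0->3] -> levels [2 4 4 5]
Step 5: flows [1->0,2->0,3->0] -> levels [5 3 3 4]
  -> period-2 cycle: step 5 state = step 3 state; never stabilizes
  -> state at step 30: (30-3) mod 2 = 1, same as step 4 -> [2 4 4 5]

Answer: 2 4 4 5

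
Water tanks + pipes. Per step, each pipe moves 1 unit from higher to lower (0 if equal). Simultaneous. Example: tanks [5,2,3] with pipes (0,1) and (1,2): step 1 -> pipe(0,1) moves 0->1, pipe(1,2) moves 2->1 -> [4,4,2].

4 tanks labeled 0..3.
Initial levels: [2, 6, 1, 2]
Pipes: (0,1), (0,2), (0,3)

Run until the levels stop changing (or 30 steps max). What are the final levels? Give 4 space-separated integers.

Step 1: flows [1->0,0->2,0=3] -> levels [2 5 2 2]
Step 2: flows [1->0,0=2,0=3] -> levels [3 4 2 2]
Step 3: flows [1->0,0->2,0->3] -> levels [2 3 3 3]
Step 4: flows [1->0,2->0,3->0] -> levels [5 2 2 2]
Step 5: flows [0->1,0->2,0->3] -> levels [2 3 3 3]
  -> period-2 cycle: step 5 state = step 3 state; never stabilizes
  -> state at step 30: (30-3) mod 2 = 1, same as step 4 -> [5 2 2 2]

Answer: 5 2 2 2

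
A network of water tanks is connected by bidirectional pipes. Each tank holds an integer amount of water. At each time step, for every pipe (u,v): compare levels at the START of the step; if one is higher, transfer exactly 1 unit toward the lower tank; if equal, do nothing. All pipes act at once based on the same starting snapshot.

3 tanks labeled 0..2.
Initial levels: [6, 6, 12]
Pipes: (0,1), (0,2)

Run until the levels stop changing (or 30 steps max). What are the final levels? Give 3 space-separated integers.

Step 1: flows [0=1,2->0] -> levels [7 6 11]
Step 2: flows [0->1,2->0] -> levels [7 7 10]
Step 3: flows [0=1,2->0] -> levels [8 7 9]
Step 4: flows [0->1,2->0] -> levels [8 8 8]
Step 5: flows [0=1,0=2] -> levels [8 8 8]
  -> stable (no change)

Answer: 8 8 8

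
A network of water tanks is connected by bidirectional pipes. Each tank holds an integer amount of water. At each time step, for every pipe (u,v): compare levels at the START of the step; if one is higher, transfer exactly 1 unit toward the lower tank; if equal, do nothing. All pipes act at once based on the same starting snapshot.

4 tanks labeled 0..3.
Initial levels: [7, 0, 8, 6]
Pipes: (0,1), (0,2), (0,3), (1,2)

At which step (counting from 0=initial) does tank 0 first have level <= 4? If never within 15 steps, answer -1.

Step 1: flows [0->1,2->0,0->3,2->1] -> levels [6 2 6 7]
Step 2: flows [0->1,0=2,3->0,2->1] -> levels [6 4 5 6]
Step 3: flows [0->1,0->2,0=3,2->1] -> levels [4 6 5 6]
Tank 0 first reaches <=4 at step 3

Answer: 3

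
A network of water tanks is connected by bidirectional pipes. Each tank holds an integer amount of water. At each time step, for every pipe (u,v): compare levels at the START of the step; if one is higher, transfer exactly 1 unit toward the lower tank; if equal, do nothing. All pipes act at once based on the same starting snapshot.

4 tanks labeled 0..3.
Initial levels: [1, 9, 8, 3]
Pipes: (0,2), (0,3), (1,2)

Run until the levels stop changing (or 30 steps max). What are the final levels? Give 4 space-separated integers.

Step 1: flows [2->0,3->0,1->2] -> levels [3 8 8 2]
Step 2: flows [2->0,0->3,1=2] -> levels [3 8 7 3]
Step 3: flows [2->0,0=3,1->2] -> levels [4 7 7 3]
Step 4: flows [2->0,0->3,1=2] -> levels [4 7 6 4]
Step 5: flows [2->0,0=3,1->2] -> levels [5 6 6 4]
Step 6: flows [2->0,0->3,1=2] -> levels [5 6 5 5]
Step 7: flows [0=2,0=3,1->2] -> levels [5 5 6 5]
Step 8: flows [2->0,0=3,2->1] -> levels [6 6 4 5]
Step 9: flows [0->2,0->3,1->2] -> levels [4 5 6 6]
Step 10: flows [2->0,3->0,2->1] -> levels [6 6 4 5]
  -> period-2 cycle: step 10 state = step 8 state; never stabilizes
  -> state at step 30: (30-8) mod 2 = 0, same as step 8 -> [6 6 4 5]

Answer: 6 6 4 5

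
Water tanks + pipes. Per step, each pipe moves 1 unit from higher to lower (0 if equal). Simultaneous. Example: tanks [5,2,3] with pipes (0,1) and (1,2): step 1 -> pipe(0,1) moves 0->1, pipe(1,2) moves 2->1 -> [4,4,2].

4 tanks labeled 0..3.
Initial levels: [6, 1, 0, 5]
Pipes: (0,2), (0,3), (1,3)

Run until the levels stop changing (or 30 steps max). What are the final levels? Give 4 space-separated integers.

Answer: 4 4 2 2

Derivation:
Step 1: flows [0->2,0->3,3->1] -> levels [4 2 1 5]
Step 2: flows [0->2,3->0,3->1] -> levels [4 3 2 3]
Step 3: flows [0->2,0->3,1=3] -> levels [2 3 3 4]
Step 4: flows [2->0,3->0,3->1] -> levels [4 4 2 2]
Step 5: flows [0->2,0->3,1->3] -> levels [2 3 3 4]
  -> period-2 cycle: step 5 state = step 3 state; never stabilizes
  -> state at step 30: (30-3) mod 2 = 1, same as step 4 -> [4 4 2 2]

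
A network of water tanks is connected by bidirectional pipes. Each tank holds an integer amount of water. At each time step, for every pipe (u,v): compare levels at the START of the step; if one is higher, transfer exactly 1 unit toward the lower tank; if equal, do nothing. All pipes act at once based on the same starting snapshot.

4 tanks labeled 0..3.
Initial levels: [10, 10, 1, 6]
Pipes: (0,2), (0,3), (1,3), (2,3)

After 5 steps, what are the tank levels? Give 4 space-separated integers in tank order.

Step 1: flows [0->2,0->3,1->3,3->2] -> levels [8 9 3 7]
Step 2: flows [0->2,0->3,1->3,3->2] -> levels [6 8 5 8]
Step 3: flows [0->2,3->0,1=3,3->2] -> levels [6 8 7 6]
Step 4: flows [2->0,0=3,1->3,2->3] -> levels [7 7 5 8]
Step 5: flows [0->2,3->0,3->1,3->2] -> levels [7 8 7 5]

Answer: 7 8 7 5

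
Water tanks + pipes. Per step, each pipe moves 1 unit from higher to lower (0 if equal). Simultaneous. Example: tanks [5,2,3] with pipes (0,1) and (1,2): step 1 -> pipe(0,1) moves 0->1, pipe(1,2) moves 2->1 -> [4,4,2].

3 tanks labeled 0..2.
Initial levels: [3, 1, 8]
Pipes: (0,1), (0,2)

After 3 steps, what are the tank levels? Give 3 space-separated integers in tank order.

Answer: 4 3 5

Derivation:
Step 1: flows [0->1,2->0] -> levels [3 2 7]
Step 2: flows [0->1,2->0] -> levels [3 3 6]
Step 3: flows [0=1,2->0] -> levels [4 3 5]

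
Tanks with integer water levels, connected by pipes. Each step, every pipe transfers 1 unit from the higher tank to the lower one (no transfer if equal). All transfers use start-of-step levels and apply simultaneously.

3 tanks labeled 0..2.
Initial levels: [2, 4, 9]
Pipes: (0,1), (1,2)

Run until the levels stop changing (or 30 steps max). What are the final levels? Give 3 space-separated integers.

Answer: 5 5 5

Derivation:
Step 1: flows [1->0,2->1] -> levels [3 4 8]
Step 2: flows [1->0,2->1] -> levels [4 4 7]
Step 3: flows [0=1,2->1] -> levels [4 5 6]
Step 4: flows [1->0,2->1] -> levels [5 5 5]
Step 5: flows [0=1,1=2] -> levels [5 5 5]
  -> stable (no change)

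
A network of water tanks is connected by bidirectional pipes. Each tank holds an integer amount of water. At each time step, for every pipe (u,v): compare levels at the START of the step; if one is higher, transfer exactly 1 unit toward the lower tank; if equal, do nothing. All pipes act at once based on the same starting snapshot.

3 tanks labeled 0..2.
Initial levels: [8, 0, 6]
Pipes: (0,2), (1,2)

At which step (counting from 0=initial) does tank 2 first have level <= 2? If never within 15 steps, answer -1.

Step 1: flows [0->2,2->1] -> levels [7 1 6]
Step 2: flows [0->2,2->1] -> levels [6 2 6]
Step 3: flows [0=2,2->1] -> levels [6 3 5]
Step 4: flows [0->2,2->1] -> levels [5 4 5]
Step 5: flows [0=2,2->1] -> levels [5 5 4]
Step 6: flows [0->2,1->2] -> levels [4 4 6]
Step 7: flows [2->0,2->1] -> levels [5 5 4]
  -> period-2 cycle (repeats step 5); tank 2 never drops to <=2
Tank 2 never reaches <=2 within 15 steps

Answer: -1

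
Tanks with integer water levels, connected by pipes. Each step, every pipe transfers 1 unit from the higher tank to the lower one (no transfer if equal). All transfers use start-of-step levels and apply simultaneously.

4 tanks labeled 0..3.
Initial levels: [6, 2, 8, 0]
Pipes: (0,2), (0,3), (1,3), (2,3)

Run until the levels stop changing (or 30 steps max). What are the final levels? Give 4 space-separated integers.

Answer: 5 4 5 2

Derivation:
Step 1: flows [2->0,0->3,1->3,2->3] -> levels [6 1 6 3]
Step 2: flows [0=2,0->3,3->1,2->3] -> levels [5 2 5 4]
Step 3: flows [0=2,0->3,3->1,2->3] -> levels [4 3 4 5]
Step 4: flows [0=2,3->0,3->1,3->2] -> levels [5 4 5 2]
Step 5: flows [0=2,0->3,1->3,2->3] -> levels [4 3 4 5]
  -> period-2 cycle: step 5 state = step 3 state; never stabilizes
  -> state at step 30: (30-3) mod 2 = 1, same as step 4 -> [5 4 5 2]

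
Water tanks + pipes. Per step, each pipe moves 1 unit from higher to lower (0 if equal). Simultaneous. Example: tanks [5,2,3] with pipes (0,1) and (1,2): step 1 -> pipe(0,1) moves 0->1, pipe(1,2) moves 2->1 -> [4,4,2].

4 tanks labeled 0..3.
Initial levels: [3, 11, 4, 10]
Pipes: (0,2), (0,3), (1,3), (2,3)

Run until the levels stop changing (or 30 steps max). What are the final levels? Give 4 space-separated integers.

Step 1: flows [2->0,3->0,1->3,3->2] -> levels [5 10 4 9]
Step 2: flows [0->2,3->0,1->3,3->2] -> levels [5 9 6 8]
Step 3: flows [2->0,3->0,1->3,3->2] -> levels [7 8 6 7]
Step 4: flows [0->2,0=3,1->3,3->2] -> levels [6 7 8 7]
Step 5: flows [2->0,3->0,1=3,2->3] -> levels [8 7 6 7]
Step 6: flows [0->2,0->3,1=3,3->2] -> levels [6 7 8 7]
  -> period-2 cycle: step 6 state = step 4 state; never stabilizes
  -> state at step 30: (30-4) mod 2 = 0, same as step 4 -> [6 7 8 7]

Answer: 6 7 8 7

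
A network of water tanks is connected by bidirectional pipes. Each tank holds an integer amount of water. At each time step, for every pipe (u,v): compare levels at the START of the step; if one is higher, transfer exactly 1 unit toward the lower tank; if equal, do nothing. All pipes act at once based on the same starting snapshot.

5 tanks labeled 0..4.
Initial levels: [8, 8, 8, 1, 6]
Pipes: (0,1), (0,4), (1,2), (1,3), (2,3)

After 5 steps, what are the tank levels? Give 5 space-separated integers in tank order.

Answer: 5 7 5 7 7

Derivation:
Step 1: flows [0=1,0->4,1=2,1->3,2->3] -> levels [7 7 7 3 7]
Step 2: flows [0=1,0=4,1=2,1->3,2->3] -> levels [7 6 6 5 7]
Step 3: flows [0->1,0=4,1=2,1->3,2->3] -> levels [6 6 5 7 7]
Step 4: flows [0=1,4->0,1->2,3->1,3->2] -> levels [7 6 7 5 6]
Step 5: flows [0->1,0->4,2->1,1->3,2->3] -> levels [5 7 5 7 7]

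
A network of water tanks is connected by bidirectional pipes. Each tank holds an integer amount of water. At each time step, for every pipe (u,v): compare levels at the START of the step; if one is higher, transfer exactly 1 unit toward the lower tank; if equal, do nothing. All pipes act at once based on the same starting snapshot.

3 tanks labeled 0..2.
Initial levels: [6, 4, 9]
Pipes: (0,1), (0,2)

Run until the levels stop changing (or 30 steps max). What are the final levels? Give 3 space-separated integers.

Step 1: flows [0->1,2->0] -> levels [6 5 8]
Step 2: flows [0->1,2->0] -> levels [6 6 7]
Step 3: flows [0=1,2->0] -> levels [7 6 6]
Step 4: flows [0->1,0->2] -> levels [5 7 7]
Step 5: flows [1->0,2->0] -> levels [7 6 6]
  -> period-2 cycle: step 5 state = step 3 state; never stabilizes
  -> state at step 30: (30-3) mod 2 = 1, same as step 4 -> [5 7 7]

Answer: 5 7 7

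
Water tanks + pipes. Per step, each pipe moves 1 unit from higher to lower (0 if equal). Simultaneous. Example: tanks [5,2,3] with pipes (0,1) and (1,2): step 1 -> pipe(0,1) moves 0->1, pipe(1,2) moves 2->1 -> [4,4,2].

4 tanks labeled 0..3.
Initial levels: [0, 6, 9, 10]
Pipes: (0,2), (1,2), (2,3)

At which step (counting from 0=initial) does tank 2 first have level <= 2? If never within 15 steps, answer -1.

Answer: -1

Derivation:
Step 1: flows [2->0,2->1,3->2] -> levels [1 7 8 9]
Step 2: flows [2->0,2->1,3->2] -> levels [2 8 7 8]
Step 3: flows [2->0,1->2,3->2] -> levels [3 7 8 7]
Step 4: flows [2->0,2->1,2->3] -> levels [4 8 5 8]
Step 5: flows [2->0,1->2,3->2] -> levels [5 7 6 7]
Step 6: flows [2->0,1->2,3->2] -> levels [6 6 7 6]
Step 7: flows [2->0,2->1,2->3] -> levels [7 7 4 7]
Step 8: flows [0->2,1->2,3->2] -> levels [6 6 7 6]
  -> period-2 cycle (repeats step 6); tank 2 never drops to <=2
Tank 2 never reaches <=2 within 15 steps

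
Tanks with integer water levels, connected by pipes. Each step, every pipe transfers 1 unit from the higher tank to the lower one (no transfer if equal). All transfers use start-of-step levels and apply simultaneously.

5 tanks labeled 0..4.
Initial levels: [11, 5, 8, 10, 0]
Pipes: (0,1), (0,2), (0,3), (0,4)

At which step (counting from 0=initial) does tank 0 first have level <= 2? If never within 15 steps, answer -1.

Answer: -1

Derivation:
Step 1: flows [0->1,0->2,0->3,0->4] -> levels [7 6 9 11 1]
Step 2: flows [0->1,2->0,3->0,0->4] -> levels [7 7 8 10 2]
Step 3: flows [0=1,2->0,3->0,0->4] -> levels [8 7 7 9 3]
Step 4: flows [0->1,0->2,3->0,0->4] -> levels [6 8 8 8 4]
Step 5: flows [1->0,2->0,3->0,0->4] -> levels [8 7 7 7 5]
Step 6: flows [0->1,0->2,0->3,0->4] -> levels [4 8 8 8 6]
Step 7: flows [1->0,2->0,3->0,4->0] -> levels [8 7 7 7 5]
  -> period-2 cycle (repeats step 5); tank 0 never drops to <=2
Tank 0 never reaches <=2 within 15 steps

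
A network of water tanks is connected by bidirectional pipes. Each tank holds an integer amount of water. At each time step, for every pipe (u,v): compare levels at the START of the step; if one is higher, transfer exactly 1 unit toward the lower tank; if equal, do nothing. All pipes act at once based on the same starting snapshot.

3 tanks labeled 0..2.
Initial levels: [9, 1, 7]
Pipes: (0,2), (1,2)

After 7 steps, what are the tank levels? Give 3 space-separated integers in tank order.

Step 1: flows [0->2,2->1] -> levels [8 2 7]
Step 2: flows [0->2,2->1] -> levels [7 3 7]
Step 3: flows [0=2,2->1] -> levels [7 4 6]
Step 4: flows [0->2,2->1] -> levels [6 5 6]
Step 5: flows [0=2,2->1] -> levels [6 6 5]
Step 6: flows [0->2,1->2] -> levels [5 5 7]
Step 7: flows [2->0,2->1] -> levels [6 6 5]

Answer: 6 6 5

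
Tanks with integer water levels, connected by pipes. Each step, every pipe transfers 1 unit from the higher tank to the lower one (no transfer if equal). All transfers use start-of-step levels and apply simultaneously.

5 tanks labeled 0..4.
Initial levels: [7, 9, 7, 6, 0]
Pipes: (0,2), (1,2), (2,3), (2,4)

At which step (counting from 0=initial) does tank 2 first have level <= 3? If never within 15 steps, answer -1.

Answer: -1

Derivation:
Step 1: flows [0=2,1->2,2->3,2->4] -> levels [7 8 6 7 1]
Step 2: flows [0->2,1->2,3->2,2->4] -> levels [6 7 8 6 2]
Step 3: flows [2->0,2->1,2->3,2->4] -> levels [7 8 4 7 3]
Step 4: flows [0->2,1->2,3->2,2->4] -> levels [6 7 6 6 4]
Step 5: flows [0=2,1->2,2=3,2->4] -> levels [6 6 6 6 5]
Step 6: flows [0=2,1=2,2=3,2->4] -> levels [6 6 5 6 6]
Step 7: flows [0->2,1->2,3->2,4->2] -> levels [5 5 9 5 5]
Step 8: flows [2->0,2->1,2->3,2->4] -> levels [6 6 5 6 6]
  -> period-2 cycle (repeats step 6); tank 2 never drops to <=3
Tank 2 never reaches <=3 within 15 steps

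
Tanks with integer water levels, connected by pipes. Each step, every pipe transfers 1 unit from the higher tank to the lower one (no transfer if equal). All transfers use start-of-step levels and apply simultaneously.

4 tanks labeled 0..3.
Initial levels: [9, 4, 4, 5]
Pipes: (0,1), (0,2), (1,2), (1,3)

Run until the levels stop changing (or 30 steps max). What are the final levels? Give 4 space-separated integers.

Step 1: flows [0->1,0->2,1=2,3->1] -> levels [7 6 5 4]
Step 2: flows [0->1,0->2,1->2,1->3] -> levels [5 5 7 5]
Step 3: flows [0=1,2->0,2->1,1=3] -> levels [6 6 5 5]
Step 4: flows [0=1,0->2,1->2,1->3] -> levels [5 4 7 6]
Step 5: flows [0->1,2->0,2->1,3->1] -> levels [5 7 5 5]
Step 6: flows [1->0,0=2,1->2,1->3] -> levels [6 4 6 6]
Step 7: flows [0->1,0=2,2->1,3->1] -> levels [5 7 5 5]
  -> period-2 cycle: step 7 state = step 5 state; never stabilizes
  -> state at step 30: (30-5) mod 2 = 1, same as step 6 -> [6 4 6 6]

Answer: 6 4 6 6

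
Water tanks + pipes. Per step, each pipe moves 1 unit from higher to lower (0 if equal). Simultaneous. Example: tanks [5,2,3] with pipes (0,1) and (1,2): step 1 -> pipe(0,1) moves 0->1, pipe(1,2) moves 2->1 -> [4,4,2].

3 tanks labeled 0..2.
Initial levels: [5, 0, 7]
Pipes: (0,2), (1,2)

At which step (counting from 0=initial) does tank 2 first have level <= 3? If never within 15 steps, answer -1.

Step 1: flows [2->0,2->1] -> levels [6 1 5]
Step 2: flows [0->2,2->1] -> levels [5 2 5]
Step 3: flows [0=2,2->1] -> levels [5 3 4]
Step 4: flows [0->2,2->1] -> levels [4 4 4]
Step 5: flows [0=2,1=2] -> levels [4 4 4]
  -> stable; tank 2 stays at 4 > 3
Tank 2 never reaches <=3 within 15 steps

Answer: -1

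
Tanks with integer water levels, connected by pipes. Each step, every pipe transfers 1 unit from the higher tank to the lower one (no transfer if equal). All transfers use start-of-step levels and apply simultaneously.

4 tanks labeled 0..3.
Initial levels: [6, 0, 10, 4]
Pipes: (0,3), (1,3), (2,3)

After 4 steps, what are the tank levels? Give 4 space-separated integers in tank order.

Answer: 5 4 6 5

Derivation:
Step 1: flows [0->3,3->1,2->3] -> levels [5 1 9 5]
Step 2: flows [0=3,3->1,2->3] -> levels [5 2 8 5]
Step 3: flows [0=3,3->1,2->3] -> levels [5 3 7 5]
Step 4: flows [0=3,3->1,2->3] -> levels [5 4 6 5]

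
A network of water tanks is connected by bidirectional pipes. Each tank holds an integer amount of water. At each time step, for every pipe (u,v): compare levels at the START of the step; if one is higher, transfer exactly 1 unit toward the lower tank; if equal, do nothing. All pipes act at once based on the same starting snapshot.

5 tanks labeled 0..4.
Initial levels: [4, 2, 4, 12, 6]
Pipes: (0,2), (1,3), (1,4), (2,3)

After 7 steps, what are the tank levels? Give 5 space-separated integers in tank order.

Answer: 5 7 7 4 5

Derivation:
Step 1: flows [0=2,3->1,4->1,3->2] -> levels [4 4 5 10 5]
Step 2: flows [2->0,3->1,4->1,3->2] -> levels [5 6 5 8 4]
Step 3: flows [0=2,3->1,1->4,3->2] -> levels [5 6 6 6 5]
Step 4: flows [2->0,1=3,1->4,2=3] -> levels [6 5 5 6 6]
Step 5: flows [0->2,3->1,4->1,3->2] -> levels [5 7 7 4 5]
Step 6: flows [2->0,1->3,1->4,2->3] -> levels [6 5 5 6 6]
  -> period-2 cycle: step 6 state = step 4 state
  -> state at step 7: (7-4) mod 2 = 1, same as step 5 -> [5 7 7 4 5]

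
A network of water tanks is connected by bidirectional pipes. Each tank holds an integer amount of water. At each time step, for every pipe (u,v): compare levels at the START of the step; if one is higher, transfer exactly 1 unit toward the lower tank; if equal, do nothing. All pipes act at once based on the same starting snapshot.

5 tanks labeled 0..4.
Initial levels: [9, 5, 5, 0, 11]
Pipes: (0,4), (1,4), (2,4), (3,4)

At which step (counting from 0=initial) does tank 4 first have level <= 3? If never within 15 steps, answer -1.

Step 1: flows [4->0,4->1,4->2,4->3] -> levels [10 6 6 1 7]
Step 2: flows [0->4,4->1,4->2,4->3] -> levels [9 7 7 2 5]
Step 3: flows [0->4,1->4,2->4,4->3] -> levels [8 6 6 3 7]
Step 4: flows [0->4,4->1,4->2,4->3] -> levels [7 7 7 4 5]
Step 5: flows [0->4,1->4,2->4,4->3] -> levels [6 6 6 5 7]
Step 6: flows [4->0,4->1,4->2,4->3] -> levels [7 7 7 6 3]
Tank 4 first reaches <=3 at step 6

Answer: 6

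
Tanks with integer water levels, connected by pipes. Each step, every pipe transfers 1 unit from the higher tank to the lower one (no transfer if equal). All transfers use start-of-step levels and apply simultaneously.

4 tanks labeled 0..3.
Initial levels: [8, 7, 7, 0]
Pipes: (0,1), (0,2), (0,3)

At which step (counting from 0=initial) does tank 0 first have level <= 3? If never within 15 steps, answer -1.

Answer: -1

Derivation:
Step 1: flows [0->1,0->2,0->3] -> levels [5 8 8 1]
Step 2: flows [1->0,2->0,0->3] -> levels [6 7 7 2]
Step 3: flows [1->0,2->0,0->3] -> levels [7 6 6 3]
Step 4: flows [0->1,0->2,0->3] -> levels [4 7 7 4]
Step 5: flows [1->0,2->0,0=3] -> levels [6 6 6 4]
Step 6: flows [0=1,0=2,0->3] -> levels [5 6 6 5]
Step 7: flows [1->0,2->0,0=3] -> levels [7 5 5 5]
Step 8: flows [0->1,0->2,0->3] -> levels [4 6 6 6]
Step 9: flows [1->0,2->0,3->0] -> levels [7 5 5 5]
  -> period-2 cycle (repeats step 7); tank 0 never drops to <=3
Tank 0 never reaches <=3 within 15 steps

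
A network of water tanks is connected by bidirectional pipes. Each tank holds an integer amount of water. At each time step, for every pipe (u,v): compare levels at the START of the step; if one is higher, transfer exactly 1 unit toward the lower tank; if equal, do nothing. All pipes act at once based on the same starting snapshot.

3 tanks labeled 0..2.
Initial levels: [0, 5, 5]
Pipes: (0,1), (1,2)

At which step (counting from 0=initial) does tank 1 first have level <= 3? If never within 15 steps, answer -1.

Answer: 3

Derivation:
Step 1: flows [1->0,1=2] -> levels [1 4 5]
Step 2: flows [1->0,2->1] -> levels [2 4 4]
Step 3: flows [1->0,1=2] -> levels [3 3 4]
Tank 1 first reaches <=3 at step 3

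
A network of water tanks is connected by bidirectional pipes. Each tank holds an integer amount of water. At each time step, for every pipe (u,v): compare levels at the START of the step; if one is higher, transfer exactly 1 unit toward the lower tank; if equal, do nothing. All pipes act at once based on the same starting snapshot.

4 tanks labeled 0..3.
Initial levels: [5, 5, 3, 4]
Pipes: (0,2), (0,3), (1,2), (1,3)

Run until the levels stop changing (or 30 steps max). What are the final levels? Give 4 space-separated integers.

Answer: 5 5 3 4

Derivation:
Step 1: flows [0->2,0->3,1->2,1->3] -> levels [3 3 5 6]
Step 2: flows [2->0,3->0,2->1,3->1] -> levels [5 5 3 4]
  -> period-2 cycle: step 2 state = step 0 state; never stabilizes
  -> state at step 30: (30-0) mod 2 = 0, same as step 0 -> [5 5 3 4]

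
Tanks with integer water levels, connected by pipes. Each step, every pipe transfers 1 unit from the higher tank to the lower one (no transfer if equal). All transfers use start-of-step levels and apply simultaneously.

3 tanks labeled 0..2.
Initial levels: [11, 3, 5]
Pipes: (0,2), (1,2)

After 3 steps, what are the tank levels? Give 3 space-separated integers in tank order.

Step 1: flows [0->2,2->1] -> levels [10 4 5]
Step 2: flows [0->2,2->1] -> levels [9 5 5]
Step 3: flows [0->2,1=2] -> levels [8 5 6]

Answer: 8 5 6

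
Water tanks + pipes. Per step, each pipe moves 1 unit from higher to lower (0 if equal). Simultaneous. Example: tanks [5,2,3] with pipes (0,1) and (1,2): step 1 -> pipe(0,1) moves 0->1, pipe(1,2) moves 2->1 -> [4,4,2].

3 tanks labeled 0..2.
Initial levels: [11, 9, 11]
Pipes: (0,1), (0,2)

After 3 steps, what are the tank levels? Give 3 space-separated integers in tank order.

Step 1: flows [0->1,0=2] -> levels [10 10 11]
Step 2: flows [0=1,2->0] -> levels [11 10 10]
Step 3: flows [0->1,0->2] -> levels [9 11 11]

Answer: 9 11 11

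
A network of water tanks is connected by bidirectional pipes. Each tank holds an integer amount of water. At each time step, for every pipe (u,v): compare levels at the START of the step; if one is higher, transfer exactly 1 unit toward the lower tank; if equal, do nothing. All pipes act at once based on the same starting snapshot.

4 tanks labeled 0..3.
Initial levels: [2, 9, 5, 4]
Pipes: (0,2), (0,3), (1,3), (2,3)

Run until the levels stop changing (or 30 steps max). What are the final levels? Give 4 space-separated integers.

Step 1: flows [2->0,3->0,1->3,2->3] -> levels [4 8 3 5]
Step 2: flows [0->2,3->0,1->3,3->2] -> levels [4 7 5 4]
Step 3: flows [2->0,0=3,1->3,2->3] -> levels [5 6 3 6]
Step 4: flows [0->2,3->0,1=3,3->2] -> levels [5 6 5 4]
Step 5: flows [0=2,0->3,1->3,2->3] -> levels [4 5 4 7]
Step 6: flows [0=2,3->0,3->1,3->2] -> levels [5 6 5 4]
  -> period-2 cycle: step 6 state = step 4 state; never stabilizes
  -> state at step 30: (30-4) mod 2 = 0, same as step 4 -> [5 6 5 4]

Answer: 5 6 5 4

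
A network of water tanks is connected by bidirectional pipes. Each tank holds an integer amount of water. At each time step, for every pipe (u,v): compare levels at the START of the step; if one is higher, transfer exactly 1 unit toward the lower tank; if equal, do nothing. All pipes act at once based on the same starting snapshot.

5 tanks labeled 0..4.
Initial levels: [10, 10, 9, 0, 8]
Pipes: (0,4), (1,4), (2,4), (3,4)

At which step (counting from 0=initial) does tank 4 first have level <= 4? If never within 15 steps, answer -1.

Answer: -1

Derivation:
Step 1: flows [0->4,1->4,2->4,4->3] -> levels [9 9 8 1 10]
Step 2: flows [4->0,4->1,4->2,4->3] -> levels [10 10 9 2 6]
Step 3: flows [0->4,1->4,2->4,4->3] -> levels [9 9 8 3 8]
Step 4: flows [0->4,1->4,2=4,4->3] -> levels [8 8 8 4 9]
Step 5: flows [4->0,4->1,4->2,4->3] -> levels [9 9 9 5 5]
Step 6: flows [0->4,1->4,2->4,3=4] -> levels [8 8 8 5 8]
Step 7: flows [0=4,1=4,2=4,4->3] -> levels [8 8 8 6 7]
Step 8: flows [0->4,1->4,2->4,4->3] -> levels [7 7 7 7 9]
Step 9: flows [4->0,4->1,4->2,4->3] -> levels [8 8 8 8 5]
Step 10: flows [0->4,1->4,2->4,3->4] -> levels [7 7 7 7 9]
  -> period-2 cycle (repeats step 8); tank 4 never drops to <=4
Tank 4 never reaches <=4 within 15 steps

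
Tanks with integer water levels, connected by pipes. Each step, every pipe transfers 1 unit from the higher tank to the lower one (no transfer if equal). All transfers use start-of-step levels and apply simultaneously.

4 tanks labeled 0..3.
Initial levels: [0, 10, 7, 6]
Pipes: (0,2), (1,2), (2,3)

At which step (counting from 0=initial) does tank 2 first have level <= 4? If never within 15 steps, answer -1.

Answer: 5

Derivation:
Step 1: flows [2->0,1->2,2->3] -> levels [1 9 6 7]
Step 2: flows [2->0,1->2,3->2] -> levels [2 8 7 6]
Step 3: flows [2->0,1->2,2->3] -> levels [3 7 6 7]
Step 4: flows [2->0,1->2,3->2] -> levels [4 6 7 6]
Step 5: flows [2->0,2->1,2->3] -> levels [5 7 4 7]
Tank 2 first reaches <=4 at step 5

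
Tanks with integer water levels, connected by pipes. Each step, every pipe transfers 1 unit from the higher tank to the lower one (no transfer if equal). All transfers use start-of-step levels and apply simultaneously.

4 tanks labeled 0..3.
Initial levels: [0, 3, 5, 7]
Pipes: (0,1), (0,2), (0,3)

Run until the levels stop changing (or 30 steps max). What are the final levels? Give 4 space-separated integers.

Answer: 6 3 3 3

Derivation:
Step 1: flows [1->0,2->0,3->0] -> levels [3 2 4 6]
Step 2: flows [0->1,2->0,3->0] -> levels [4 3 3 5]
Step 3: flows [0->1,0->2,3->0] -> levels [3 4 4 4]
Step 4: flows [1->0,2->0,3->0] -> levels [6 3 3 3]
Step 5: flows [0->1,0->2,0->3] -> levels [3 4 4 4]
  -> period-2 cycle: step 5 state = step 3 state; never stabilizes
  -> state at step 30: (30-3) mod 2 = 1, same as step 4 -> [6 3 3 3]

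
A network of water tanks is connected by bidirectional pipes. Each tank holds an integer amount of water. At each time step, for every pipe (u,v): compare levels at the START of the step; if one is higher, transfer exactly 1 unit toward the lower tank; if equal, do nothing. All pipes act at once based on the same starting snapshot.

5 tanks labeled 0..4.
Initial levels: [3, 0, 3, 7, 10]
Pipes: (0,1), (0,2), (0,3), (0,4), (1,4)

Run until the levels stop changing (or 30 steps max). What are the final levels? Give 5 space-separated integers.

Answer: 2 5 5 5 6

Derivation:
Step 1: flows [0->1,0=2,3->0,4->0,4->1] -> levels [4 2 3 6 8]
Step 2: flows [0->1,0->2,3->0,4->0,4->1] -> levels [4 4 4 5 6]
Step 3: flows [0=1,0=2,3->0,4->0,4->1] -> levels [6 5 4 4 4]
Step 4: flows [0->1,0->2,0->3,0->4,1->4] -> levels [2 5 5 5 6]
Step 5: flows [1->0,2->0,3->0,4->0,4->1] -> levels [6 5 4 4 4]
  -> period-2 cycle: step 5 state = step 3 state; never stabilizes
  -> state at step 30: (30-3) mod 2 = 1, same as step 4 -> [2 5 5 5 6]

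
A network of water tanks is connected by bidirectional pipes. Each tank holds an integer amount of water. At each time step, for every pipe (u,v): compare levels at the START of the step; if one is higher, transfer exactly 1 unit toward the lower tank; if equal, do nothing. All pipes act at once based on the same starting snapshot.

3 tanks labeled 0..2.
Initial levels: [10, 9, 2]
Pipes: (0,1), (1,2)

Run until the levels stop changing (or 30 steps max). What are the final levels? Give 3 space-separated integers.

Answer: 7 7 7

Derivation:
Step 1: flows [0->1,1->2] -> levels [9 9 3]
Step 2: flows [0=1,1->2] -> levels [9 8 4]
Step 3: flows [0->1,1->2] -> levels [8 8 5]
Step 4: flows [0=1,1->2] -> levels [8 7 6]
Step 5: flows [0->1,1->2] -> levels [7 7 7]
Step 6: flows [0=1,1=2] -> levels [7 7 7]
  -> stable (no change)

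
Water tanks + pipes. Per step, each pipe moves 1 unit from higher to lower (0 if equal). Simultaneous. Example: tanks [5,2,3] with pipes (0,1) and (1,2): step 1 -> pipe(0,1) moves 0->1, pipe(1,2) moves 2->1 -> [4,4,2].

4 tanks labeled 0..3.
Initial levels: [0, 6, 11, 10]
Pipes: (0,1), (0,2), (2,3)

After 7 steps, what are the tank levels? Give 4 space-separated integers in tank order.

Step 1: flows [1->0,2->0,2->3] -> levels [2 5 9 11]
Step 2: flows [1->0,2->0,3->2] -> levels [4 4 9 10]
Step 3: flows [0=1,2->0,3->2] -> levels [5 4 9 9]
Step 4: flows [0->1,2->0,2=3] -> levels [5 5 8 9]
Step 5: flows [0=1,2->0,3->2] -> levels [6 5 8 8]
Step 6: flows [0->1,2->0,2=3] -> levels [6 6 7 8]
Step 7: flows [0=1,2->0,3->2] -> levels [7 6 7 7]

Answer: 7 6 7 7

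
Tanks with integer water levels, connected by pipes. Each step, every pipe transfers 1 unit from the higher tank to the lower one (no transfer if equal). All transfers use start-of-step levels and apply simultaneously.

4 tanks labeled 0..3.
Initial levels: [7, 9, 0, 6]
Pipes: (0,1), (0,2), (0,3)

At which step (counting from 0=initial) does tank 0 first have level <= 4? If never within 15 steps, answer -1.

Answer: 7

Derivation:
Step 1: flows [1->0,0->2,0->3] -> levels [6 8 1 7]
Step 2: flows [1->0,0->2,3->0] -> levels [7 7 2 6]
Step 3: flows [0=1,0->2,0->3] -> levels [5 7 3 7]
Step 4: flows [1->0,0->2,3->0] -> levels [6 6 4 6]
Step 5: flows [0=1,0->2,0=3] -> levels [5 6 5 6]
Step 6: flows [1->0,0=2,3->0] -> levels [7 5 5 5]
Step 7: flows [0->1,0->2,0->3] -> levels [4 6 6 6]
Tank 0 first reaches <=4 at step 7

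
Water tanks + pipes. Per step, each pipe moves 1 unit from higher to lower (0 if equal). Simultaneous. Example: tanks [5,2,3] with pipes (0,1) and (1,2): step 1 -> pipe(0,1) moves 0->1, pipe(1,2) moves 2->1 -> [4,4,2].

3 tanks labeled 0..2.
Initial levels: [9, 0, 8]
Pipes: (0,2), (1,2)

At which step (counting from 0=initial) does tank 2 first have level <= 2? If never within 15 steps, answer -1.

Step 1: flows [0->2,2->1] -> levels [8 1 8]
Step 2: flows [0=2,2->1] -> levels [8 2 7]
Step 3: flows [0->2,2->1] -> levels [7 3 7]
Step 4: flows [0=2,2->1] -> levels [7 4 6]
Step 5: flows [0->2,2->1] -> levels [6 5 6]
Step 6: flows [0=2,2->1] -> levels [6 6 5]
Step 7: flows [0->2,1->2] -> levels [5 5 7]
Step 8: flows [2->0,2->1] -> levels [6 6 5]
  -> period-2 cycle (repeats step 6); tank 2 never drops to <=2
Tank 2 never reaches <=2 within 15 steps

Answer: -1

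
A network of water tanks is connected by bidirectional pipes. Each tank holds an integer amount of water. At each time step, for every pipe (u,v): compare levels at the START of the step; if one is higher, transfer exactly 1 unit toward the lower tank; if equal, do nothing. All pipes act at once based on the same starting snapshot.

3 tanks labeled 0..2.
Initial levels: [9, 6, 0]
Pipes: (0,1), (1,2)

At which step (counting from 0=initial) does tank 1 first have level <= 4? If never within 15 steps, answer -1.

Answer: -1

Derivation:
Step 1: flows [0->1,1->2] -> levels [8 6 1]
Step 2: flows [0->1,1->2] -> levels [7 6 2]
Step 3: flows [0->1,1->2] -> levels [6 6 3]
Step 4: flows [0=1,1->2] -> levels [6 5 4]
Step 5: flows [0->1,1->2] -> levels [5 5 5]
Step 6: flows [0=1,1=2] -> levels [5 5 5]
  -> stable; tank 1 stays at 5 > 4
Tank 1 never reaches <=4 within 15 steps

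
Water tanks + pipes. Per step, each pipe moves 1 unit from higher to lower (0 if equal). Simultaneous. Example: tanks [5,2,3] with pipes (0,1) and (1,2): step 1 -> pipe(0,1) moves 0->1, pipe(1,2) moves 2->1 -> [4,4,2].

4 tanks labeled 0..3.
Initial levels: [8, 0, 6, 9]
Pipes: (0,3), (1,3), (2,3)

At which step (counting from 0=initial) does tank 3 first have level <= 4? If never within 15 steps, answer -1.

Step 1: flows [3->0,3->1,3->2] -> levels [9 1 7 6]
Step 2: flows [0->3,3->1,2->3] -> levels [8 2 6 7]
Step 3: flows [0->3,3->1,3->2] -> levels [7 3 7 6]
Step 4: flows [0->3,3->1,2->3] -> levels [6 4 6 7]
Step 5: flows [3->0,3->1,3->2] -> levels [7 5 7 4]
Tank 3 first reaches <=4 at step 5

Answer: 5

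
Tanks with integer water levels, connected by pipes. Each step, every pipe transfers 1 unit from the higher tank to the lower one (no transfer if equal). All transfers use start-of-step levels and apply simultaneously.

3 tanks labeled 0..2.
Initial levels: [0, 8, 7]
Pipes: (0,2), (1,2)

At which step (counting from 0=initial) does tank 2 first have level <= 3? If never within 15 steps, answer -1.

Answer: -1

Derivation:
Step 1: flows [2->0,1->2] -> levels [1 7 7]
Step 2: flows [2->0,1=2] -> levels [2 7 6]
Step 3: flows [2->0,1->2] -> levels [3 6 6]
Step 4: flows [2->0,1=2] -> levels [4 6 5]
Step 5: flows [2->0,1->2] -> levels [5 5 5]
Step 6: flows [0=2,1=2] -> levels [5 5 5]
  -> stable; tank 2 stays at 5 > 3
Tank 2 never reaches <=3 within 15 steps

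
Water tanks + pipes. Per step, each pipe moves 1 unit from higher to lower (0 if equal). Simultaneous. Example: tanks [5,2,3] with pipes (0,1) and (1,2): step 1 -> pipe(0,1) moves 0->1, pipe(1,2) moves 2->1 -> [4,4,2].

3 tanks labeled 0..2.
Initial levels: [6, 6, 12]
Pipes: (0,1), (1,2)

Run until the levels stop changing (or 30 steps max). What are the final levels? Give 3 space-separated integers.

Answer: 8 8 8

Derivation:
Step 1: flows [0=1,2->1] -> levels [6 7 11]
Step 2: flows [1->0,2->1] -> levels [7 7 10]
Step 3: flows [0=1,2->1] -> levels [7 8 9]
Step 4: flows [1->0,2->1] -> levels [8 8 8]
Step 5: flows [0=1,1=2] -> levels [8 8 8]
  -> stable (no change)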